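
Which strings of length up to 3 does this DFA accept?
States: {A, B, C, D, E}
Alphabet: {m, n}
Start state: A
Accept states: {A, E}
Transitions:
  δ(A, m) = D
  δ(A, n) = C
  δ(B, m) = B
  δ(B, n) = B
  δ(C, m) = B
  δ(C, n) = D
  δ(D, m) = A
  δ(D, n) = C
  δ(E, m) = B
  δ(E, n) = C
ε, mm, nnm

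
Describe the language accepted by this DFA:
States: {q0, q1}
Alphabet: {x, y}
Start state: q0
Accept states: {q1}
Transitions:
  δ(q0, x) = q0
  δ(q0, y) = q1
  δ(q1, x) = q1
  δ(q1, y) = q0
Testing a few strings:
  'xyx' → accept
  'y' → accept
  'x' → reject
  'xy' → accept
State roles: q0=even number of y's so far; q1=odd number of y's so far
All strings over {x,y} with an odd number of y's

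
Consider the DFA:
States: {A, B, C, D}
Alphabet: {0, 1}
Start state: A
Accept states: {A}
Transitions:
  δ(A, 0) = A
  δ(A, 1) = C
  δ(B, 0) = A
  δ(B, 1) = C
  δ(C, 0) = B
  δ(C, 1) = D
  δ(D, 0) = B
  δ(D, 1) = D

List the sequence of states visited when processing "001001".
read '0': A → A
  read '0': A → A
  read '1': A → C
  read '0': C → B
  read '0': B → A
  read '1': A → C
A -> A -> A -> C -> B -> A -> C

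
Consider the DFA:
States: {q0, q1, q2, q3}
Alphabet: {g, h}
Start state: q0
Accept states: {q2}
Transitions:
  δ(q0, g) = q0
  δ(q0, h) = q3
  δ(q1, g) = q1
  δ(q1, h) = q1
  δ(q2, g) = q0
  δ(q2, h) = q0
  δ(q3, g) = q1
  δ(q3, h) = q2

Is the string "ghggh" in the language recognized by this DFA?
Processing string "ghggh":
  q0 --g--> q0
  q0 --h--> q3
  q3 --g--> q1
  q1 --g--> q1
  q1 --h--> q1
Final state: q1
Accept states: {q2}
No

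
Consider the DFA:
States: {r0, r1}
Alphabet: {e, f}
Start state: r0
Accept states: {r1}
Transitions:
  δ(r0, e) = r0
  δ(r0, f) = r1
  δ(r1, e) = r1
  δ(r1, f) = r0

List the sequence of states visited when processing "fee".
read 'f': r0 → r1
  read 'e': r1 → r1
  read 'e': r1 → r1
r0 -> r1 -> r1 -> r1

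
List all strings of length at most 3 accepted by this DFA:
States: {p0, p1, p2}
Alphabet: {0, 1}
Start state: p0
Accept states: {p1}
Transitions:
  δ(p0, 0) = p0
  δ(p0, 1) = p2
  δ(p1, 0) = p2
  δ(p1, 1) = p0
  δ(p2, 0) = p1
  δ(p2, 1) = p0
10, 010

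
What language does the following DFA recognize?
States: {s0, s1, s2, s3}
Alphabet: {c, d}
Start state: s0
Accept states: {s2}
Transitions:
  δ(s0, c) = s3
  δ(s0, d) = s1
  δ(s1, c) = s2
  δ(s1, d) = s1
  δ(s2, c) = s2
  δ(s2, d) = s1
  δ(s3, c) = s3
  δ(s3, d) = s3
Testing a few strings:
  'dcdc' → accept
  'ddd' → reject
  'd' → reject
  'cc' → reject
State roles: s0=no input read; s1=started with d, last symbol d; s2=started with d, last symbol c; s3=started with c (dead)
All strings over {c,d} that start with d and end with c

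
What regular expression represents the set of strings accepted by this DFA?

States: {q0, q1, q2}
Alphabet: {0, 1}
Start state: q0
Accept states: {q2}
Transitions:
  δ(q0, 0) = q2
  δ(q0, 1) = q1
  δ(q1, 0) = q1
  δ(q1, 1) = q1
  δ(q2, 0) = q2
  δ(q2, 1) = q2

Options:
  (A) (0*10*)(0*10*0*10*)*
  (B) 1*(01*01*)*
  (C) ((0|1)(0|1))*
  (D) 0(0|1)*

Check each option against the DFA on short strings; one disagreement eliminates an option:
  (A) (0*10*)(0*10*0*10*)*: on '0' the DFA goes q0 → q2 and accepts (q2 ∈ Accept), but the regex does not match it → eliminate
  (B) 1*(01*01*)*: on ε the DFA stays in q0 and rejects (q0 ∉ Accept), but the regex matches it → eliminate
  (C) ((0|1)(0|1))*: on ε the DFA stays in q0 and rejects (q0 ∉ Accept), but the regex matches it → eliminate
  (D) 0(0|1)*: agrees with the DFA on every string of length ≤ 6
Only (D) is consistent with the DFA.
(D) 0(0|1)*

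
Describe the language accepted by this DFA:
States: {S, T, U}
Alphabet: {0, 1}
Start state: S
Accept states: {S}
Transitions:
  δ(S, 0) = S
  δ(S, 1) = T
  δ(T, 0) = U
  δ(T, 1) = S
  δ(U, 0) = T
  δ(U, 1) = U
Testing a few strings:
  '1010' → reject
  '110' → accept
  '0' → accept
  '00' → accept
State roles: S=value ≡ 0 (mod 3); T=value ≡ 1 (mod 3); U=value ≡ 2 (mod 3)
All binary strings representing a multiple of 3 (read in base 2; leading zeros allowed and ε counts as 0)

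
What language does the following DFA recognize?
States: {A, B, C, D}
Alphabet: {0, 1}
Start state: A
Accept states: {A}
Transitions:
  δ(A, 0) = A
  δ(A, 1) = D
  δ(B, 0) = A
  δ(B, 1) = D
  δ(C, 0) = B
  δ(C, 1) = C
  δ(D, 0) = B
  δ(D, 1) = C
Testing a few strings:
  '001' → reject
  '10' → reject
  '000' → accept
  '11' → reject
State roles: A=value ≡ 0 (mod 4); B=value ≡ 2 (mod 4); C=value ≡ 3 (mod 4); D=value ≡ 1 (mod 4)
All binary strings representing a multiple of 4 (read in base 2; leading zeros allowed and ε counts as 0)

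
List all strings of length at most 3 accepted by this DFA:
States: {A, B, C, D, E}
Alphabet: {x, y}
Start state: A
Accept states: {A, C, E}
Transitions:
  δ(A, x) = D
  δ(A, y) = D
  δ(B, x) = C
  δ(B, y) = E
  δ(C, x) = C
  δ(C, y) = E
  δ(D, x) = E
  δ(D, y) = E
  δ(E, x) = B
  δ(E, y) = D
ε, xx, xy, yx, yy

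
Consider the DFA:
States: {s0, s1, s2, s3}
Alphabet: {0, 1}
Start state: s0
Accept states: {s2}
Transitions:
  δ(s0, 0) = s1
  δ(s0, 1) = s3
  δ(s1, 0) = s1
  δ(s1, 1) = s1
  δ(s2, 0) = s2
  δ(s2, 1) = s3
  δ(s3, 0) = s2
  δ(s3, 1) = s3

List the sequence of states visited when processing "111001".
read '1': s0 → s3
  read '1': s3 → s3
  read '1': s3 → s3
  read '0': s3 → s2
  read '0': s2 → s2
  read '1': s2 → s3
s0 -> s3 -> s3 -> s3 -> s2 -> s2 -> s3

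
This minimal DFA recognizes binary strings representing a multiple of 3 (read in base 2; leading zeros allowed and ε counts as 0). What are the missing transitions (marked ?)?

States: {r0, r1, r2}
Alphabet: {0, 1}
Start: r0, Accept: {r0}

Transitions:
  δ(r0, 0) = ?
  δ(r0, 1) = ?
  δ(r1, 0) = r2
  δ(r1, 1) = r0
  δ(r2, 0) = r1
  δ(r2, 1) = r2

From the language and accept set, identify what each state tracks — r0: value ≡ 0 (mod 3); r1: value ≡ 1 (mod 3); r2: value ≡ 2 (mod 3).
Each missing δ(q, a) is the state matching the new tracked value after reading a.
δ(r0, 0) = r0; δ(r0, 1) = r1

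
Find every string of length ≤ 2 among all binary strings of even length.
ε, 00, 01, 10, 11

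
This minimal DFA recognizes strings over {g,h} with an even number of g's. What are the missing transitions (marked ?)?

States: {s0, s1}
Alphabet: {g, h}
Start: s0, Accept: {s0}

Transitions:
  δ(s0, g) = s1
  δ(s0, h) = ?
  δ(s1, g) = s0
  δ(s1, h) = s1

From the language and accept set, identify what each state tracks — s0: even number of g's so far; s1: odd number of g's so far.
Each missing δ(q, a) is the state matching the new tracked value after reading a.
δ(s0, h) = s0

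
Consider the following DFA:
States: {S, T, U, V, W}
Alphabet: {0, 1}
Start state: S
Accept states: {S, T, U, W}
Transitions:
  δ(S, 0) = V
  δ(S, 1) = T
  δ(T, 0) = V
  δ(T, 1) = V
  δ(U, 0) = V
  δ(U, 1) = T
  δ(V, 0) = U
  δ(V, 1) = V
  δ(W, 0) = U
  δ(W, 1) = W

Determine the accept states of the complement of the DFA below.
Complement accept states = All states \ Original accept states
= {S, T, U, V, W} \ {S, T, U, W}
{V}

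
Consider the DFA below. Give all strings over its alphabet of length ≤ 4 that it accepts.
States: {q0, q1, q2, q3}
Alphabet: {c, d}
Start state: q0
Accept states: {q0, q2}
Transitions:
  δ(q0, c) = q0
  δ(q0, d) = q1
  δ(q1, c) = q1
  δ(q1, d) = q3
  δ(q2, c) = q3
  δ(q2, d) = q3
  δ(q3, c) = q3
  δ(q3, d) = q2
ε, c, cc, ccc, ddd, cccc, cddd, dcdd, ddcd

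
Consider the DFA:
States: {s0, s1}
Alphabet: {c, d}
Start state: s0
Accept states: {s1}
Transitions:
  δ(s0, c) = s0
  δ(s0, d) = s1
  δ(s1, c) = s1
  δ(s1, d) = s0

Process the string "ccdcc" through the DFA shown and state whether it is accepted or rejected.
Processing string "ccdcc":
  s0 --c--> s0
  s0 --c--> s0
  s0 --d--> s1
  s1 --c--> s1
  s1 --c--> s1
Final state: s1
Accept states: {s1}
Yes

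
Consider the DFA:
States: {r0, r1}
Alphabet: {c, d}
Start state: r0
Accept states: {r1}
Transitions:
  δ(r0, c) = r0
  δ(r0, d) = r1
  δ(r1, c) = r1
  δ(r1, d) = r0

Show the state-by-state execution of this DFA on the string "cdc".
read 'c': r0 → r0
  read 'd': r0 → r1
  read 'c': r1 → r1
r0 -> r0 -> r1 -> r1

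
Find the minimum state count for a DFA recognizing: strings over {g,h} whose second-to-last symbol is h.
By Myhill–Nerode, count the distinguishable equivalence classes: 2^2 = 4 classes — the DFA must remember the last 2 symbols read; every pair of distinct length-2 suffixes is distinguishable by some continuation.
4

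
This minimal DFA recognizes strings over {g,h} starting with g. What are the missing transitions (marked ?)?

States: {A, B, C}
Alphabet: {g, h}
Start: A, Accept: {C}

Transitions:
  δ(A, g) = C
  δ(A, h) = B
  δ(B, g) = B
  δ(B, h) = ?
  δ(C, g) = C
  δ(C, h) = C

From the language and accept set, identify what each state tracks — A: no input read; B: started with h (dead); C: started with g.
Each missing δ(q, a) is the state matching the new tracked value after reading a.
δ(B, h) = B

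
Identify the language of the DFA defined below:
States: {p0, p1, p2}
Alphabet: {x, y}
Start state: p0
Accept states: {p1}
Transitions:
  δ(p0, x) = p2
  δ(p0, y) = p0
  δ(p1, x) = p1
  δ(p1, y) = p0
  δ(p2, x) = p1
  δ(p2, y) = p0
Testing a few strings:
  'yy' → reject
  'yxyy' → reject
  'xxy' → reject
  'xyxx' → accept
State roles: p0=last symbol not x; p1=two trailing x's; p2=one trailing x
All strings over {x,y} ending with xx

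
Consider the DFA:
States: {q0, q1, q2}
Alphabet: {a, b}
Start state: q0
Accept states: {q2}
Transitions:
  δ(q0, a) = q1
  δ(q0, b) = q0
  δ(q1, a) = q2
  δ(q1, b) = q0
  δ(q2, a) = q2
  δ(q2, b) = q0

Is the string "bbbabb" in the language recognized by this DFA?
Processing string "bbbabb":
  q0 --b--> q0
  q0 --b--> q0
  q0 --b--> q0
  q0 --a--> q1
  q1 --b--> q0
  q0 --b--> q0
Final state: q0
Accept states: {q2}
No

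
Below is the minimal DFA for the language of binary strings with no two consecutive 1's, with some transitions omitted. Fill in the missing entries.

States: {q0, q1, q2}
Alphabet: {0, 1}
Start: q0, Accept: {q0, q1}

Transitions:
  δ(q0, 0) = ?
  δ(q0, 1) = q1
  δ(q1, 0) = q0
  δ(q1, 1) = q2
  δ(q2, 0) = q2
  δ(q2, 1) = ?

From the language and accept set, identify what each state tracks — q0: last symbol not 1 (ok); q1: last symbol 1 (ok); q2: saw 11 (dead).
Each missing δ(q, a) is the state matching the new tracked value after reading a.
δ(q0, 0) = q0; δ(q2, 1) = q2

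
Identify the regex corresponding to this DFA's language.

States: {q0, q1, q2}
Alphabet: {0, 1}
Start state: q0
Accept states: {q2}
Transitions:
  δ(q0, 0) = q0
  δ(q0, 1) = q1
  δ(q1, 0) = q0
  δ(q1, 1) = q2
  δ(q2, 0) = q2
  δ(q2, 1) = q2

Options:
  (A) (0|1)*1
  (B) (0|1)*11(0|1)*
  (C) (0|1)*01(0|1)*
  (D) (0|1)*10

Check each option against the DFA on short strings; one disagreement eliminates an option:
  (A) (0|1)*1: on '1' the DFA goes q0 → q1 and rejects (q1 ∉ Accept), but the regex matches it → eliminate
  (B) (0|1)*11(0|1)*: agrees with the DFA on every string of length ≤ 6
  (C) (0|1)*01(0|1)*: on '01' the DFA goes q0 → q0 → q1 and rejects (q1 ∉ Accept), but the regex matches it → eliminate
  (D) (0|1)*10: on '10' the DFA goes q0 → q1 → q0 and rejects (q0 ∉ Accept), but the regex matches it → eliminate
Only (B) is consistent with the DFA.
(B) (0|1)*11(0|1)*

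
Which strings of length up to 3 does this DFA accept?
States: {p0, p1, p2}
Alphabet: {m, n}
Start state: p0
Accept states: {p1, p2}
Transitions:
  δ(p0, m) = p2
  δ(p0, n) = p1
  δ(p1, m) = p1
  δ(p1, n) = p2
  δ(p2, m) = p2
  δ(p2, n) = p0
m, n, mm, nm, nn, mmm, mnm, mnn, nmm, nmn, nnm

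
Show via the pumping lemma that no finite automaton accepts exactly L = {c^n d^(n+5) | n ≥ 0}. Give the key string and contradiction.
Assume L is regular with pumping length p. Idea: pumping the c-block breaks the fixed offset of 5.
Choose s = c^p d^(p+5) ∈ L. By the pumping lemma, s = xyz with |xy| ≤ p, |y| > 0, so y = c^k with k ≥ 1. Then xy²z = c^(p+k) d^(p+5). For this to be in L we would need p+5 = (p+k)+5, i.e. k = 0, contradicting k ≥ 1. So xy²z ∉ L.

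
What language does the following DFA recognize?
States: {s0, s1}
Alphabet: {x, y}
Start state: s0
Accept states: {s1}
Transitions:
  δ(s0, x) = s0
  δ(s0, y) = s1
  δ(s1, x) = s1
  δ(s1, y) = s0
Testing a few strings:
  'y' → accept
  'xx' → reject
  'x' → reject
  'xy' → accept
State roles: s0=even number of y's so far; s1=odd number of y's so far
All strings over {x,y} with an odd number of y's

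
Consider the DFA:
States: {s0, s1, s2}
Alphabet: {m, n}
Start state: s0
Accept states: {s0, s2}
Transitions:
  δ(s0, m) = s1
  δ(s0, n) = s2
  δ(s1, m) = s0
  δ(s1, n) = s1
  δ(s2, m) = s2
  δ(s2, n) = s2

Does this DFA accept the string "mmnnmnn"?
Processing string "mmnnmnn":
  s0 --m--> s1
  s1 --m--> s0
  s0 --n--> s2
  s2 --n--> s2
  s2 --m--> s2
  s2 --n--> s2
  s2 --n--> s2
Final state: s2
Accept states: {s0, s2}
Yes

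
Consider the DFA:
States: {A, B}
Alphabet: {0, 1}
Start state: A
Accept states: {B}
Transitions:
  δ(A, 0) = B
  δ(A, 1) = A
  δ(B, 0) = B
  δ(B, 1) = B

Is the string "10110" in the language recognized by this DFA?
Processing string "10110":
  A --1--> A
  A --0--> B
  B --1--> B
  B --1--> B
  B --0--> B
Final state: B
Accept states: {B}
Yes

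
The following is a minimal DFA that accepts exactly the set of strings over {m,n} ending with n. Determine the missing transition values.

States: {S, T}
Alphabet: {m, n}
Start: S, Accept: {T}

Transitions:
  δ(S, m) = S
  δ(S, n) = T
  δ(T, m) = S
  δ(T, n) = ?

From the language and accept set, identify what each state tracks — S: last symbol not n; T: last symbol is n.
Each missing δ(q, a) is the state matching the new tracked value after reading a.
δ(T, n) = T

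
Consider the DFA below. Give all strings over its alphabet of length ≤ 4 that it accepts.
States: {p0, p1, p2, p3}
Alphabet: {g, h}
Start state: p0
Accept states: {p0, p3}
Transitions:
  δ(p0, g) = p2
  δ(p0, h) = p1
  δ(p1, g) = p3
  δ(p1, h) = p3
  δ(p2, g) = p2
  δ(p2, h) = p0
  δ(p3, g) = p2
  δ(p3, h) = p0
ε, gh, hg, hh, ggh, hgh, hhh, gggh, ghgh, ghhg, ghhh, hggh, hhgh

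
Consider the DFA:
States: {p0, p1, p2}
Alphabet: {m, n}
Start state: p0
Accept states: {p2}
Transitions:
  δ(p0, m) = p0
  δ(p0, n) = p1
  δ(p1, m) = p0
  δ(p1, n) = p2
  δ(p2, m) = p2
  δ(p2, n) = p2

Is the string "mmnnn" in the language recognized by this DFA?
Processing string "mmnnn":
  p0 --m--> p0
  p0 --m--> p0
  p0 --n--> p1
  p1 --n--> p2
  p2 --n--> p2
Final state: p2
Accept states: {p2}
Yes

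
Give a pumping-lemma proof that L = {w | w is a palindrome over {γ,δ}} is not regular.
Assume L is regular with pumping length p. Idea: pumping the leading γ-block breaks the symmetry.
Choose s = γ^p δ γ^p (a palindrome of length 2p+1 ≥ p). By the pumping lemma, s = xyz with |xy| ≤ p, |y| > 0, so y = γ^k with k > 0 (xy lies entirely in the first γ^p). Then xy²z = γ^(p+k) δ γ^p, which is not a palindrome since p+k ≠ p.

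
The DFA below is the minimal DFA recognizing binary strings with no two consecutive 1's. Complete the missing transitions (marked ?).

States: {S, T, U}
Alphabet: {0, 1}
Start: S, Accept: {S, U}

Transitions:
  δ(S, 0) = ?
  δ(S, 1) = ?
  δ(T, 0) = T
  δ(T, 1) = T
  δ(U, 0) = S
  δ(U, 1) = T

From the language and accept set, identify what each state tracks — S: last symbol not 1 (ok); T: saw 11 (dead); U: last symbol 1 (ok).
Each missing δ(q, a) is the state matching the new tracked value after reading a.
δ(S, 0) = S; δ(S, 1) = U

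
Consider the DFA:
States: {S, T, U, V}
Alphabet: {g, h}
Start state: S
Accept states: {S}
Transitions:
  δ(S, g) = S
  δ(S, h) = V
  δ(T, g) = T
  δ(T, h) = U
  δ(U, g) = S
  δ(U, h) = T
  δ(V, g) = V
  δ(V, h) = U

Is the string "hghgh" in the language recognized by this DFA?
Processing string "hghgh":
  S --h--> V
  V --g--> V
  V --h--> U
  U --g--> S
  S --h--> V
Final state: V
Accept states: {S}
No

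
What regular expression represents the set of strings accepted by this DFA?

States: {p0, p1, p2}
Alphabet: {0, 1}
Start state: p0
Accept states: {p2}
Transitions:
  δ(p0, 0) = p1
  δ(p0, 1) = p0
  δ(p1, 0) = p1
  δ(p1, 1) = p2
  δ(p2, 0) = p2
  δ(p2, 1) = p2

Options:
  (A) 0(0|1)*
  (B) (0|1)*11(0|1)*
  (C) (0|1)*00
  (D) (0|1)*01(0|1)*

Check each option against the DFA on short strings; one disagreement eliminates an option:
  (A) 0(0|1)*: on '0' the DFA goes p0 → p1 and rejects (p1 ∉ Accept), but the regex matches it → eliminate
  (B) (0|1)*11(0|1)*: on '01' the DFA goes p0 → p1 → p2 and accepts (p2 ∈ Accept), but the regex does not match it → eliminate
  (C) (0|1)*00: on '00' the DFA goes p0 → p1 → p1 and rejects (p1 ∉ Accept), but the regex matches it → eliminate
  (D) (0|1)*01(0|1)*: agrees with the DFA on every string of length ≤ 6
Only (D) is consistent with the DFA.
(D) (0|1)*01(0|1)*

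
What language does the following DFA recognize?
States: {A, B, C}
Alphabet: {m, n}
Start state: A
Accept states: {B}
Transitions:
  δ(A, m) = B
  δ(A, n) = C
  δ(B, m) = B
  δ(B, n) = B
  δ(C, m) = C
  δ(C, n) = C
Testing a few strings:
  'nm' → reject
  'nn' → reject
  'n' → reject
  'm' → accept
State roles: A=no input read; B=started with m; C=started with n (dead)
All strings over {m,n} starting with m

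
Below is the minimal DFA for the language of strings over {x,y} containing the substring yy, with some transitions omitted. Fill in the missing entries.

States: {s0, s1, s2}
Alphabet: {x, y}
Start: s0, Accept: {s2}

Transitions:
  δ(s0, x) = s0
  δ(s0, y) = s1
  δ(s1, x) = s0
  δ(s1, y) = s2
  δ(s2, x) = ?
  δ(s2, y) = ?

From the language and accept set, identify what each state tracks — s0: no progress toward yy; s1: one trailing y; s2: substring yy seen.
Each missing δ(q, a) is the state matching the new tracked value after reading a.
δ(s2, x) = s2; δ(s2, y) = s2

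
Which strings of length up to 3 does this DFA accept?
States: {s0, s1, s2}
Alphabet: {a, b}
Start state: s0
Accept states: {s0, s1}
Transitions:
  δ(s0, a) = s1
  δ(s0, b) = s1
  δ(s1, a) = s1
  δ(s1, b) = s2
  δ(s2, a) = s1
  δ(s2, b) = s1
ε, a, b, aa, ba, aaa, aba, abb, baa, bba, bbb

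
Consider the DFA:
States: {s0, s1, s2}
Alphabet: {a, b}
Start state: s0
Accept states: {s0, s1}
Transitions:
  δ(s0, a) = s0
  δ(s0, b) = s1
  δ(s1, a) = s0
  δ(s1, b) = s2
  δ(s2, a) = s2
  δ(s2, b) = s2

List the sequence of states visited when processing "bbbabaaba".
read 'b': s0 → s1
  read 'b': s1 → s2
  read 'b': s2 → s2
  read 'a': s2 → s2
  read 'b': s2 → s2
  read 'a': s2 → s2
  read 'a': s2 → s2
  read 'b': s2 → s2
  read 'a': s2 → s2
s0 -> s1 -> s2 -> s2 -> s2 -> s2 -> s2 -> s2 -> s2 -> s2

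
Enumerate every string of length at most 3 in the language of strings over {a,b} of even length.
ε, aa, ab, ba, bb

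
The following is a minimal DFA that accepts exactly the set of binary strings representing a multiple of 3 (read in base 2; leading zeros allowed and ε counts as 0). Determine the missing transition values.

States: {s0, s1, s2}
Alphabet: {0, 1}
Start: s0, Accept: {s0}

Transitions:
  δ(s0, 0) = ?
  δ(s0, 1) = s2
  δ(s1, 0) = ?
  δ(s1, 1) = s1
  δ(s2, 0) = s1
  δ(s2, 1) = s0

From the language and accept set, identify what each state tracks — s0: value ≡ 0 (mod 3); s1: value ≡ 2 (mod 3); s2: value ≡ 1 (mod 3).
Each missing δ(q, a) is the state matching the new tracked value after reading a.
δ(s0, 0) = s0; δ(s1, 0) = s2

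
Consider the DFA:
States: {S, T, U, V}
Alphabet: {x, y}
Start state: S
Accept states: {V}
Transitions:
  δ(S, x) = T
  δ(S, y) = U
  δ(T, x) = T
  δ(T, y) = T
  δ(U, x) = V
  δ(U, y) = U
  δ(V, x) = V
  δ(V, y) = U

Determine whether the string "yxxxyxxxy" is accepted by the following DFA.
Processing string "yxxxyxxxy":
  S --y--> U
  U --x--> V
  V --x--> V
  V --x--> V
  V --y--> U
  U --x--> V
  V --x--> V
  V --x--> V
  V --y--> U
Final state: U
Accept states: {V}
No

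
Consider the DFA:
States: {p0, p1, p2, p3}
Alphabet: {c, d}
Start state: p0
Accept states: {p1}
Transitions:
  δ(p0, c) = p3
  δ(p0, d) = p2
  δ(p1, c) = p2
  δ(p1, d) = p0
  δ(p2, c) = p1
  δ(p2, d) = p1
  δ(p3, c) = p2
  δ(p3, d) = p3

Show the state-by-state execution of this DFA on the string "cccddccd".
read 'c': p0 → p3
  read 'c': p3 → p2
  read 'c': p2 → p1
  read 'd': p1 → p0
  read 'd': p0 → p2
  read 'c': p2 → p1
  read 'c': p1 → p2
  read 'd': p2 → p1
p0 -> p3 -> p2 -> p1 -> p0 -> p2 -> p1 -> p2 -> p1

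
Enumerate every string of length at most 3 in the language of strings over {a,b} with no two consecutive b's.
ε, a, b, aa, ab, ba, aaa, aab, aba, baa, bab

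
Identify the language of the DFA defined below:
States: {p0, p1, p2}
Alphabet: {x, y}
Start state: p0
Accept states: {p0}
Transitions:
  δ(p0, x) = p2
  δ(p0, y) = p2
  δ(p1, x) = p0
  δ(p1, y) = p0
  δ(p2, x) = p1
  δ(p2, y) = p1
Testing a few strings:
  'x' → reject
  'xxx' → accept
  'xy' → reject
  'yyx' → accept
State roles: p0=length ≡ 0 (mod 3); p1=length ≡ 2 (mod 3); p2=length ≡ 1 (mod 3)
All strings over {x,y} whose length is a multiple of 3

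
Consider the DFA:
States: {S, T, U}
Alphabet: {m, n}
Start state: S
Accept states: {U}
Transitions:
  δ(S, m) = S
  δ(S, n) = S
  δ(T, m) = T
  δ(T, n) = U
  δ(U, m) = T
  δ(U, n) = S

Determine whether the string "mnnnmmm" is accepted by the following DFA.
Processing string "mnnnmmm":
  S --m--> S
  S --n--> S
  S --n--> S
  S --n--> S
  S --m--> S
  S --m--> S
  S --m--> S
Final state: S
Accept states: {U}
No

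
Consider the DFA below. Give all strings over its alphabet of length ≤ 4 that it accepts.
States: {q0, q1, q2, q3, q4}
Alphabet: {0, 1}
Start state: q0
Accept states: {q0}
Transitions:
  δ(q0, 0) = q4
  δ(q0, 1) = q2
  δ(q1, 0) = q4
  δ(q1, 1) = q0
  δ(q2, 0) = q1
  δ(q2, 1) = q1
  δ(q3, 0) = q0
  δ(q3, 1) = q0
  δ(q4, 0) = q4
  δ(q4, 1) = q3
ε, 010, 011, 101, 111, 0010, 0011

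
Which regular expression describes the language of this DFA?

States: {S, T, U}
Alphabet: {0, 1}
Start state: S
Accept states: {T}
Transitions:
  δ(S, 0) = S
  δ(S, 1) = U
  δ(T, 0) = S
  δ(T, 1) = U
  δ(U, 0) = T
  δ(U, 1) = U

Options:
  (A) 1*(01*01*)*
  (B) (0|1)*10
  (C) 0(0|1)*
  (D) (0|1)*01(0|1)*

Check each option against the DFA on short strings; one disagreement eliminates an option:
  (A) 1*(01*01*)*: on ε the DFA stays in S and rejects (S ∉ Accept), but the regex matches it → eliminate
  (B) (0|1)*10: agrees with the DFA on every string of length ≤ 6
  (C) 0(0|1)*: on '0' the DFA goes S → S and rejects (S ∉ Accept), but the regex matches it → eliminate
  (D) (0|1)*01(0|1)*: on '01' the DFA goes S → S → U and rejects (U ∉ Accept), but the regex matches it → eliminate
Only (B) is consistent with the DFA.
(B) (0|1)*10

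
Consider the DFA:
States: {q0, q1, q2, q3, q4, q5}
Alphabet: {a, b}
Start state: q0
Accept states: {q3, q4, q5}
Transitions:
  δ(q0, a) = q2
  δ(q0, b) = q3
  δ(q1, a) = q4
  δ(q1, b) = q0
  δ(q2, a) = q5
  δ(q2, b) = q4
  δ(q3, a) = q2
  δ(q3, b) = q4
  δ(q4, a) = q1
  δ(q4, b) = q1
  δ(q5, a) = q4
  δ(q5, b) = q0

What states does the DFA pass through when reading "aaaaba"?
read 'a': q0 → q2
  read 'a': q2 → q5
  read 'a': q5 → q4
  read 'a': q4 → q1
  read 'b': q1 → q0
  read 'a': q0 → q2
q0 -> q2 -> q5 -> q4 -> q1 -> q0 -> q2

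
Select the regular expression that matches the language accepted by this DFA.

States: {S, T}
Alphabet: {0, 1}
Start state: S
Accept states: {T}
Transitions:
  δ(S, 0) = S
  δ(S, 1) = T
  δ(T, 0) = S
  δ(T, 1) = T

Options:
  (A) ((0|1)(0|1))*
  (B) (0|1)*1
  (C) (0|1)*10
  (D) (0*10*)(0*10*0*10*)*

Check each option against the DFA on short strings; one disagreement eliminates an option:
  (A) ((0|1)(0|1))*: on ε the DFA stays in S and rejects (S ∉ Accept), but the regex matches it → eliminate
  (B) (0|1)*1: agrees with the DFA on every string of length ≤ 6
  (C) (0|1)*10: on '1' the DFA goes S → T and accepts (T ∈ Accept), but the regex does not match it → eliminate
  (D) (0*10*)(0*10*0*10*)*: on '10' the DFA goes S → T → S and rejects (S ∉ Accept), but the regex matches it → eliminate
Only (B) is consistent with the DFA.
(B) (0|1)*1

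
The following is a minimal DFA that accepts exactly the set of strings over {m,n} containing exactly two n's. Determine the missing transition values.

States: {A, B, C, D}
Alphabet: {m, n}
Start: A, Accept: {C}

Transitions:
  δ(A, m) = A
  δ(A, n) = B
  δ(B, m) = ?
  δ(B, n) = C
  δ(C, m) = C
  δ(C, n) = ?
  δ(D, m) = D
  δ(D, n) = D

From the language and accept set, identify what each state tracks — A: zero n's; B: one n; C: two n's; D: ≥ three n's (dead).
Each missing δ(q, a) is the state matching the new tracked value after reading a.
δ(B, m) = B; δ(C, n) = D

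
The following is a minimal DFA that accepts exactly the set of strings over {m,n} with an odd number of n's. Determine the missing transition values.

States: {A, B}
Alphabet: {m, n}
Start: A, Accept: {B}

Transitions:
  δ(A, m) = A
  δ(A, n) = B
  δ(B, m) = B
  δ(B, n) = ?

From the language and accept set, identify what each state tracks — A: even number of n's so far; B: odd number of n's so far.
Each missing δ(q, a) is the state matching the new tracked value after reading a.
δ(B, n) = A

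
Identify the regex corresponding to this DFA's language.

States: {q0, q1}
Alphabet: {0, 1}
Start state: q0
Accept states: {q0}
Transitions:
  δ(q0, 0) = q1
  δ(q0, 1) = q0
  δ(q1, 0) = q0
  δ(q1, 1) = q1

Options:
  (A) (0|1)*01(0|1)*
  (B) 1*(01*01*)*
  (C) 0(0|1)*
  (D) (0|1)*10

Check each option against the DFA on short strings; one disagreement eliminates an option:
  (A) (0|1)*01(0|1)*: on ε the DFA stays in q0 and accepts (q0 ∈ Accept), but the regex does not match it → eliminate
  (B) 1*(01*01*)*: agrees with the DFA on every string of length ≤ 6
  (C) 0(0|1)*: on ε the DFA stays in q0 and accepts (q0 ∈ Accept), but the regex does not match it → eliminate
  (D) (0|1)*10: on ε the DFA stays in q0 and accepts (q0 ∈ Accept), but the regex does not match it → eliminate
Only (B) is consistent with the DFA.
(B) 1*(01*01*)*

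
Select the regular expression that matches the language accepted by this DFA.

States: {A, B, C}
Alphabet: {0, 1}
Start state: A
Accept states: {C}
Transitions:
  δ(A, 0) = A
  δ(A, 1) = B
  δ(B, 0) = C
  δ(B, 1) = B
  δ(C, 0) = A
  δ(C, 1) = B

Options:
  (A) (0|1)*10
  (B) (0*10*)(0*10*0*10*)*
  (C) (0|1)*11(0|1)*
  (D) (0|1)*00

Check each option against the DFA on short strings; one disagreement eliminates an option:
  (A) (0|1)*10: agrees with the DFA on every string of length ≤ 6
  (B) (0*10*)(0*10*0*10*)*: on '1' the DFA goes A → B and rejects (B ∉ Accept), but the regex matches it → eliminate
  (C) (0|1)*11(0|1)*: on '10' the DFA goes A → B → C and accepts (C ∈ Accept), but the regex does not match it → eliminate
  (D) (0|1)*00: on '00' the DFA goes A → A → A and rejects (A ∉ Accept), but the regex matches it → eliminate
Only (A) is consistent with the DFA.
(A) (0|1)*10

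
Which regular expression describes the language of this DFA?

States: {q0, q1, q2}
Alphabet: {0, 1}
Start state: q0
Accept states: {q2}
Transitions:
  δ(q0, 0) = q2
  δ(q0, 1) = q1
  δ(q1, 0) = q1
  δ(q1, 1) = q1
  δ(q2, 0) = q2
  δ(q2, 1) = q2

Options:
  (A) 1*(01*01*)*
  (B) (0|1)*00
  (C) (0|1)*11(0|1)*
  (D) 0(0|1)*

Check each option against the DFA on short strings; one disagreement eliminates an option:
  (A) 1*(01*01*)*: on ε the DFA stays in q0 and rejects (q0 ∉ Accept), but the regex matches it → eliminate
  (B) (0|1)*00: on '0' the DFA goes q0 → q2 and accepts (q2 ∈ Accept), but the regex does not match it → eliminate
  (C) (0|1)*11(0|1)*: on '0' the DFA goes q0 → q2 and accepts (q2 ∈ Accept), but the regex does not match it → eliminate
  (D) 0(0|1)*: agrees with the DFA on every string of length ≤ 6
Only (D) is consistent with the DFA.
(D) 0(0|1)*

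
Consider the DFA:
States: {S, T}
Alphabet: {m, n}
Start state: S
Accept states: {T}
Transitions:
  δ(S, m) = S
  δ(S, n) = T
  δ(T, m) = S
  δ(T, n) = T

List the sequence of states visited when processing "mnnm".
read 'm': S → S
  read 'n': S → T
  read 'n': T → T
  read 'm': T → S
S -> S -> T -> T -> S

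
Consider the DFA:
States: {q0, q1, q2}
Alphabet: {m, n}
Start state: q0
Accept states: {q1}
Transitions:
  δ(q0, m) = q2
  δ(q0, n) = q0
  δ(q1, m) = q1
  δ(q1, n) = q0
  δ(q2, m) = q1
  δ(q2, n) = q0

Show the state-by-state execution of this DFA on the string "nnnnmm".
read 'n': q0 → q0
  read 'n': q0 → q0
  read 'n': q0 → q0
  read 'n': q0 → q0
  read 'm': q0 → q2
  read 'm': q2 → q1
q0 -> q0 -> q0 -> q0 -> q0 -> q2 -> q1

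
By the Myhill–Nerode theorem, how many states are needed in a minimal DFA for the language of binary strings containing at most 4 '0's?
By Myhill–Nerode, count the distinguishable equivalence classes: 6 classes — having seen 0, 1, …, 4, or >4 copies of '0'; counts 0 through 4 are accepting and >4 is dead.
6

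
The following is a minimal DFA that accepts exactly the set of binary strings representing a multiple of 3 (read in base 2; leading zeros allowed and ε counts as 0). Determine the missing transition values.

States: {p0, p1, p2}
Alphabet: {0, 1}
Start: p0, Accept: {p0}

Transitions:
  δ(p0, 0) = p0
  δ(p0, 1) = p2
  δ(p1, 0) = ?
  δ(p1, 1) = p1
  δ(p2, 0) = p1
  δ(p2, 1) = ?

From the language and accept set, identify what each state tracks — p0: value ≡ 0 (mod 3); p1: value ≡ 2 (mod 3); p2: value ≡ 1 (mod 3).
Each missing δ(q, a) is the state matching the new tracked value after reading a.
δ(p1, 0) = p2; δ(p2, 1) = p0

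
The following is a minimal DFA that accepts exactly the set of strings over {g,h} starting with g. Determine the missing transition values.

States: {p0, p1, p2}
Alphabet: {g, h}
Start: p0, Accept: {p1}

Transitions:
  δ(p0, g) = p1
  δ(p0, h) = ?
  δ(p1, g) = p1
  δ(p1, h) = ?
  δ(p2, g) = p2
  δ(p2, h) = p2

From the language and accept set, identify what each state tracks — p0: no input read; p1: started with g; p2: started with h (dead).
Each missing δ(q, a) is the state matching the new tracked value after reading a.
δ(p0, h) = p2; δ(p1, h) = p1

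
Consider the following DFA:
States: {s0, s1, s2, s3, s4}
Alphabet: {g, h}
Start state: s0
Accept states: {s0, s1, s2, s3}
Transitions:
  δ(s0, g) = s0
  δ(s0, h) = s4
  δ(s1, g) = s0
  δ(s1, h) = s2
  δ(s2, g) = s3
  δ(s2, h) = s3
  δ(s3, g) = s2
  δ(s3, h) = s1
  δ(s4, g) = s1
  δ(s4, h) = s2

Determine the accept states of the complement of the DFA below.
Complement accept states = All states \ Original accept states
= {s0, s1, s2, s3, s4} \ {s0, s1, s2, s3}
{s4}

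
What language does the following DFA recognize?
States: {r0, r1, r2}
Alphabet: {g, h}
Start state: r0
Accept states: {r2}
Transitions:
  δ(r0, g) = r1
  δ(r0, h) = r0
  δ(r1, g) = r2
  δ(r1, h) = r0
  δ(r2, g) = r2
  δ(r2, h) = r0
Testing a few strings:
  'g' → reject
  'hh' → reject
  'ggg' → accept
  'h' → reject
State roles: r0=last symbol not g; r1=one trailing g; r2=two trailing g's
All strings over {g,h} ending with gg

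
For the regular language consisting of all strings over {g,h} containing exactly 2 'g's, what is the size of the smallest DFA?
By Myhill–Nerode, count the distinguishable equivalence classes: 4 classes — having seen 0, 1, 2, or >2 copies of 'g'; the count-2 class is the only accepting one and >2 is dead.
4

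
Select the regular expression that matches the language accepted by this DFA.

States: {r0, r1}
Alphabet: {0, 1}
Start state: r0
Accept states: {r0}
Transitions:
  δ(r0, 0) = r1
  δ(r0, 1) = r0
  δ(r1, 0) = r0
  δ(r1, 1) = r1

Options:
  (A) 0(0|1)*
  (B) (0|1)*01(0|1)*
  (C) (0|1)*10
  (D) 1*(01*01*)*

Check each option against the DFA on short strings; one disagreement eliminates an option:
  (A) 0(0|1)*: on ε the DFA stays in r0 and accepts (r0 ∈ Accept), but the regex does not match it → eliminate
  (B) (0|1)*01(0|1)*: on ε the DFA stays in r0 and accepts (r0 ∈ Accept), but the regex does not match it → eliminate
  (C) (0|1)*10: on ε the DFA stays in r0 and accepts (r0 ∈ Accept), but the regex does not match it → eliminate
  (D) 1*(01*01*)*: agrees with the DFA on every string of length ≤ 6
Only (D) is consistent with the DFA.
(D) 1*(01*01*)*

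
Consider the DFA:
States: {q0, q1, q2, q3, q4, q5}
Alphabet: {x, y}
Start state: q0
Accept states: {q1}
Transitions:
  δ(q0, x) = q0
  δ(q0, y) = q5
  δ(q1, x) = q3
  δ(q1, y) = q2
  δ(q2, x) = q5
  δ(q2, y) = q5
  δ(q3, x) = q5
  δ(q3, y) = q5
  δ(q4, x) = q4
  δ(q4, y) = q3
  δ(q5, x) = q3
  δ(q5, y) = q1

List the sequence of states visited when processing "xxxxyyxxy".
read 'x': q0 → q0
  read 'x': q0 → q0
  read 'x': q0 → q0
  read 'x': q0 → q0
  read 'y': q0 → q5
  read 'y': q5 → q1
  read 'x': q1 → q3
  read 'x': q3 → q5
  read 'y': q5 → q1
q0 -> q0 -> q0 -> q0 -> q0 -> q5 -> q1 -> q3 -> q5 -> q1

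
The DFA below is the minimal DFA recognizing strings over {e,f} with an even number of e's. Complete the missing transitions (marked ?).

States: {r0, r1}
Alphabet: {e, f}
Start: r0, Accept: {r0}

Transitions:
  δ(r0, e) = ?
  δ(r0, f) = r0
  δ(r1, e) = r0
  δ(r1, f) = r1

From the language and accept set, identify what each state tracks — r0: even number of e's so far; r1: odd number of e's so far.
Each missing δ(q, a) is the state matching the new tracked value after reading a.
δ(r0, e) = r1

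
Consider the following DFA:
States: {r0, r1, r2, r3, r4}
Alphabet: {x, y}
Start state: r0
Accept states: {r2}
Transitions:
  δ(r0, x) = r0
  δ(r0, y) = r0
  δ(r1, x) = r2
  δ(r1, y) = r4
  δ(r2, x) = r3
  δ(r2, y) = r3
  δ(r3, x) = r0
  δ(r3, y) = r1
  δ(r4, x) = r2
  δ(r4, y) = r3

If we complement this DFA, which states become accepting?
Complement accept states = All states \ Original accept states
= {r0, r1, r2, r3, r4} \ {r2}
{r0, r1, r3, r4}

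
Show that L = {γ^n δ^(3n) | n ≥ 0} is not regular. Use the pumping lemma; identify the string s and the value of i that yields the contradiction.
Assume L is regular with pumping length p. Idea: pumping the γ-block breaks the 1:3 ratio.
Choose s = γ^p δ^(3p) (length 4p ≥ p). By the pumping lemma, s = xyz with |xy| ≤ p, |y| > 0, so y = γ^k with k ≥ 1. Then xy²z = γ^(p+k) δ^(3p). For this to be in L we would need 3p = 3(p+k), i.e. 3k = 0, contradicting k ≥ 1. So xy²z ∉ L.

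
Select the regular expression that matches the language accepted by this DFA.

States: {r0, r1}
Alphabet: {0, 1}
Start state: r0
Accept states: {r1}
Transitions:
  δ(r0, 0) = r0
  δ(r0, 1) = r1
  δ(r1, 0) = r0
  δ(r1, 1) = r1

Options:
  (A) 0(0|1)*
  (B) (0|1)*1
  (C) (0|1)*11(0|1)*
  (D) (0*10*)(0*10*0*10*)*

Check each option against the DFA on short strings; one disagreement eliminates an option:
  (A) 0(0|1)*: on '0' the DFA goes r0 → r0 and rejects (r0 ∉ Accept), but the regex matches it → eliminate
  (B) (0|1)*1: agrees with the DFA on every string of length ≤ 6
  (C) (0|1)*11(0|1)*: on '1' the DFA goes r0 → r1 and accepts (r1 ∈ Accept), but the regex does not match it → eliminate
  (D) (0*10*)(0*10*0*10*)*: on '10' the DFA goes r0 → r1 → r0 and rejects (r0 ∉ Accept), but the regex matches it → eliminate
Only (B) is consistent with the DFA.
(B) (0|1)*1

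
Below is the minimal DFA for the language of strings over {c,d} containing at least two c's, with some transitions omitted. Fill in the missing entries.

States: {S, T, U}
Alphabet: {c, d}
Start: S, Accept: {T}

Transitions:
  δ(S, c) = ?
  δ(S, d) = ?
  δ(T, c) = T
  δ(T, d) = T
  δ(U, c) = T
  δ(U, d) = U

From the language and accept set, identify what each state tracks — S: zero c's seen; T: ≥ two c's seen; U: one c seen.
Each missing δ(q, a) is the state matching the new tracked value after reading a.
δ(S, c) = U; δ(S, d) = S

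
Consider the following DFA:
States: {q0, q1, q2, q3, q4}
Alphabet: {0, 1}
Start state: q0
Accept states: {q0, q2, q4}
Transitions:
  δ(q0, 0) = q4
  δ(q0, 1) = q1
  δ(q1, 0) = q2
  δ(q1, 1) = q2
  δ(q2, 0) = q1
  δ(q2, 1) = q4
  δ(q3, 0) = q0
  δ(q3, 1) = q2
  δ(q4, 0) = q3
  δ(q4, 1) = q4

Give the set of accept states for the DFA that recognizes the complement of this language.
Complement accept states = All states \ Original accept states
= {q0, q1, q2, q3, q4} \ {q0, q2, q4}
{q1, q3}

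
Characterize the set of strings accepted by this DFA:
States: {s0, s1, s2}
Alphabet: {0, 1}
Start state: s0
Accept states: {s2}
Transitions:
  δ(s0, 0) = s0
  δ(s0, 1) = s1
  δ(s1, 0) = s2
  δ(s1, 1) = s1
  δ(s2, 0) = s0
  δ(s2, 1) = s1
Testing a few strings:
  '1100' → reject
  '11' → reject
  '0' → reject
  '01' → reject
State roles: s0=no suffix match; s1=one trailing 1; s2=suffix is 10
All binary strings ending with 10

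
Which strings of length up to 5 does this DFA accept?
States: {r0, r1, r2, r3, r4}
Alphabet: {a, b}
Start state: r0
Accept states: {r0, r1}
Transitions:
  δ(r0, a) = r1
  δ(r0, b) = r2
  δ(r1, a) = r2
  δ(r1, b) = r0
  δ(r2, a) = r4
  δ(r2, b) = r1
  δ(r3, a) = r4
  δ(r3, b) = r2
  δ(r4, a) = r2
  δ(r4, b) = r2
ε, a, ab, bb, aab, aba, bbb, aabb, abab, abbb, baab, babb, bbab, bbba, aaaab, aaabb, aabab, aabba, abaab, ababa, abbbb, baabb, babbb, bbabb, bbbab, bbbbb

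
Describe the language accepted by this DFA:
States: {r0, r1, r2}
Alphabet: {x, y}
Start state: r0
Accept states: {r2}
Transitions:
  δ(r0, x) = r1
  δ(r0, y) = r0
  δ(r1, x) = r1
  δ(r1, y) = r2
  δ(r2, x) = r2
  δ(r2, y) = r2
Testing a few strings:
  'yxyy' → accept
  'yxy' → accept
  'yyxx' → reject
  'xxyy' → accept
State roles: r0=no x seen yet; r1=seen a x, waiting for y; r2=substring xy seen
All strings over {x,y} containing the substring xy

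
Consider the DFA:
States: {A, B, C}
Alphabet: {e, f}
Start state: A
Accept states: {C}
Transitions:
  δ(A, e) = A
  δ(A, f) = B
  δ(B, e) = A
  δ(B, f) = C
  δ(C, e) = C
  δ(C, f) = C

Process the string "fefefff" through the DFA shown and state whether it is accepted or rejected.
Processing string "fefefff":
  A --f--> B
  B --e--> A
  A --f--> B
  B --e--> A
  A --f--> B
  B --f--> C
  C --f--> C
Final state: C
Accept states: {C}
Yes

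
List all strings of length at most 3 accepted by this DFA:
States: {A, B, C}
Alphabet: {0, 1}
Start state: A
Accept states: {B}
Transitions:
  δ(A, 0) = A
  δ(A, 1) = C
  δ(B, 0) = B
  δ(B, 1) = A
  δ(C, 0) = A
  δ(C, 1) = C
None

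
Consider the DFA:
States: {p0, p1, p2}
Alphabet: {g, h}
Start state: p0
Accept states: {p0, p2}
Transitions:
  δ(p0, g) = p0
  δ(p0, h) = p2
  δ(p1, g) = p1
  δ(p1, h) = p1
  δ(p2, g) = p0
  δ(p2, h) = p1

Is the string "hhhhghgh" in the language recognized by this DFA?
Processing string "hhhhghgh":
  p0 --h--> p2
  p2 --h--> p1
  p1 --h--> p1
  p1 --h--> p1
  p1 --g--> p1
  p1 --h--> p1
  p1 --g--> p1
  p1 --h--> p1
Final state: p1
Accept states: {p0, p2}
No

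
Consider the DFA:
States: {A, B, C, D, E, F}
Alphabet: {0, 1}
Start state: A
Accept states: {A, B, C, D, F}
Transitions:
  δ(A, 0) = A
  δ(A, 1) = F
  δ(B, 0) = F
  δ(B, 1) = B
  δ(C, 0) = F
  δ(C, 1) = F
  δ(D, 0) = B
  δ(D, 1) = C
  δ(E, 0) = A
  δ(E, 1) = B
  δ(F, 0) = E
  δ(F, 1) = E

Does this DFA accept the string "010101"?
Processing string "010101":
  A --0--> A
  A --1--> F
  F --0--> E
  E --1--> B
  B --0--> F
  F --1--> E
Final state: E
Accept states: {A, B, C, D, F}
No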